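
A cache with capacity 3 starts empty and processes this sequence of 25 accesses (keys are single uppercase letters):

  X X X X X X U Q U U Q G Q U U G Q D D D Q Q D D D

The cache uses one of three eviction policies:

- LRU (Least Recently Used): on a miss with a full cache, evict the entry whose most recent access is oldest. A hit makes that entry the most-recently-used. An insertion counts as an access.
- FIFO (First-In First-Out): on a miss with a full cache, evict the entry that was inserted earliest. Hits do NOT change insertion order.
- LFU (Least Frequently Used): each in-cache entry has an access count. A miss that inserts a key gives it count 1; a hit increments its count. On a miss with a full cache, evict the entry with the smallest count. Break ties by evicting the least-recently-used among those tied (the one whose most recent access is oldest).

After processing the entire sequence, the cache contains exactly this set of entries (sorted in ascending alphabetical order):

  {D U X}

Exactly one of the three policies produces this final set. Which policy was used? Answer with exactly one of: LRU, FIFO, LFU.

Simulating under each policy and comparing final sets:
  LRU: final set = {D G Q} -> differs
  FIFO: final set = {D G Q} -> differs
  LFU: final set = {D U X} -> MATCHES target
Only LFU produces the target set.

Answer: LFU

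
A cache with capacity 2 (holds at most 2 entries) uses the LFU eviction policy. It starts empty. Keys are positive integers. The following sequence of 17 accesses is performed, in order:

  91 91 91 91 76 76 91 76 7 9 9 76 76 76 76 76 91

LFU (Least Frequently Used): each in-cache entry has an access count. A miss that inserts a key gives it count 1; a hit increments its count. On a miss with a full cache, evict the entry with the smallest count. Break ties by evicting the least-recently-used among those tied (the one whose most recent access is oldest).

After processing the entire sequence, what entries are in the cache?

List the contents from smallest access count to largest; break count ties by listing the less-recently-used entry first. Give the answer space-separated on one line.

LFU simulation (capacity=2):
  1. access 91: MISS. Cache: [91(c=1)]
  2. access 91: HIT, count now 2. Cache: [91(c=2)]
  3. access 91: HIT, count now 3. Cache: [91(c=3)]
  4. access 91: HIT, count now 4. Cache: [91(c=4)]
  5. access 76: MISS. Cache: [76(c=1) 91(c=4)]
  6. access 76: HIT, count now 2. Cache: [76(c=2) 91(c=4)]
  7. access 91: HIT, count now 5. Cache: [76(c=2) 91(c=5)]
  8. access 76: HIT, count now 3. Cache: [76(c=3) 91(c=5)]
  9. access 7: MISS, evict 76(c=3). Cache: [7(c=1) 91(c=5)]
  10. access 9: MISS, evict 7(c=1). Cache: [9(c=1) 91(c=5)]
  11. access 9: HIT, count now 2. Cache: [9(c=2) 91(c=5)]
  12. access 76: MISS, evict 9(c=2). Cache: [76(c=1) 91(c=5)]
  13. access 76: HIT, count now 2. Cache: [76(c=2) 91(c=5)]
  14. access 76: HIT, count now 3. Cache: [76(c=3) 91(c=5)]
  15. access 76: HIT, count now 4. Cache: [76(c=4) 91(c=5)]
  16. access 76: HIT, count now 5. Cache: [91(c=5) 76(c=5)]
  17. access 91: HIT, count now 6. Cache: [76(c=5) 91(c=6)]
Total: 12 hits, 5 misses, 3 evictions

Answer: 76 91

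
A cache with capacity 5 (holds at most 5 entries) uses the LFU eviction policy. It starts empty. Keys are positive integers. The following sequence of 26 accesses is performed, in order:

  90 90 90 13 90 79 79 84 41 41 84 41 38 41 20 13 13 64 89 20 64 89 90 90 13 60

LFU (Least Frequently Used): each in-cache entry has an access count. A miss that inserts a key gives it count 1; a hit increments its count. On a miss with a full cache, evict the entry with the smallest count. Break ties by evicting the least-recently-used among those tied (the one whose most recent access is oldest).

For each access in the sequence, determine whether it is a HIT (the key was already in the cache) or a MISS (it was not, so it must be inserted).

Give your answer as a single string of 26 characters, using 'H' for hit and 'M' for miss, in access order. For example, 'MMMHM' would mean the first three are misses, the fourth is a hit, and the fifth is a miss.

Answer: MHHMHMHMMHHHMHMMHMMMMMHHHM

Derivation:
LFU simulation (capacity=5):
  1. access 90: MISS. Cache: [90(c=1)]
  2. access 90: HIT, count now 2. Cache: [90(c=2)]
  3. access 90: HIT, count now 3. Cache: [90(c=3)]
  4. access 13: MISS. Cache: [13(c=1) 90(c=3)]
  5. access 90: HIT, count now 4. Cache: [13(c=1) 90(c=4)]
  6. access 79: MISS. Cache: [13(c=1) 79(c=1) 90(c=4)]
  7. access 79: HIT, count now 2. Cache: [13(c=1) 79(c=2) 90(c=4)]
  8. access 84: MISS. Cache: [13(c=1) 84(c=1) 79(c=2) 90(c=4)]
  9. access 41: MISS. Cache: [13(c=1) 84(c=1) 41(c=1) 79(c=2) 90(c=4)]
  10. access 41: HIT, count now 2. Cache: [13(c=1) 84(c=1) 79(c=2) 41(c=2) 90(c=4)]
  11. access 84: HIT, count now 2. Cache: [13(c=1) 79(c=2) 41(c=2) 84(c=2) 90(c=4)]
  12. access 41: HIT, count now 3. Cache: [13(c=1) 79(c=2) 84(c=2) 41(c=3) 90(c=4)]
  13. access 38: MISS, evict 13(c=1). Cache: [38(c=1) 79(c=2) 84(c=2) 41(c=3) 90(c=4)]
  14. access 41: HIT, count now 4. Cache: [38(c=1) 79(c=2) 84(c=2) 90(c=4) 41(c=4)]
  15. access 20: MISS, evict 38(c=1). Cache: [20(c=1) 79(c=2) 84(c=2) 90(c=4) 41(c=4)]
  16. access 13: MISS, evict 20(c=1). Cache: [13(c=1) 79(c=2) 84(c=2) 90(c=4) 41(c=4)]
  17. access 13: HIT, count now 2. Cache: [79(c=2) 84(c=2) 13(c=2) 90(c=4) 41(c=4)]
  18. access 64: MISS, evict 79(c=2). Cache: [64(c=1) 84(c=2) 13(c=2) 90(c=4) 41(c=4)]
  19. access 89: MISS, evict 64(c=1). Cache: [89(c=1) 84(c=2) 13(c=2) 90(c=4) 41(c=4)]
  20. access 20: MISS, evict 89(c=1). Cache: [20(c=1) 84(c=2) 13(c=2) 90(c=4) 41(c=4)]
  21. access 64: MISS, evict 20(c=1). Cache: [64(c=1) 84(c=2) 13(c=2) 90(c=4) 41(c=4)]
  22. access 89: MISS, evict 64(c=1). Cache: [89(c=1) 84(c=2) 13(c=2) 90(c=4) 41(c=4)]
  23. access 90: HIT, count now 5. Cache: [89(c=1) 84(c=2) 13(c=2) 41(c=4) 90(c=5)]
  24. access 90: HIT, count now 6. Cache: [89(c=1) 84(c=2) 13(c=2) 41(c=4) 90(c=6)]
  25. access 13: HIT, count now 3. Cache: [89(c=1) 84(c=2) 13(c=3) 41(c=4) 90(c=6)]
  26. access 60: MISS, evict 89(c=1). Cache: [60(c=1) 84(c=2) 13(c=3) 41(c=4) 90(c=6)]
Total: 12 hits, 14 misses, 9 evictions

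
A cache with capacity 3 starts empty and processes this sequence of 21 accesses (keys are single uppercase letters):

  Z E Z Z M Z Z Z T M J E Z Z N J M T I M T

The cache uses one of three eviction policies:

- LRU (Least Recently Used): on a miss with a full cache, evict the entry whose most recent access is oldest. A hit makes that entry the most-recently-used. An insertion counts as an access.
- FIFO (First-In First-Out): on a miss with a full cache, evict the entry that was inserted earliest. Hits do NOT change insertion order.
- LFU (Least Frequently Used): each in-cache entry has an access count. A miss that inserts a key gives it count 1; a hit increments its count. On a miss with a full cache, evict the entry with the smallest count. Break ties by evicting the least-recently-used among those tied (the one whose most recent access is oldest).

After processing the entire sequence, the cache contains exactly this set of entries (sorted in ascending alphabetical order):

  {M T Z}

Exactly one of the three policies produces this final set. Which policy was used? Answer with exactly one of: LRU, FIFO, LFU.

Answer: LFU

Derivation:
Simulating under each policy and comparing final sets:
  LRU: final set = {I M T} -> differs
  FIFO: final set = {I M T} -> differs
  LFU: final set = {M T Z} -> MATCHES target
Only LFU produces the target set.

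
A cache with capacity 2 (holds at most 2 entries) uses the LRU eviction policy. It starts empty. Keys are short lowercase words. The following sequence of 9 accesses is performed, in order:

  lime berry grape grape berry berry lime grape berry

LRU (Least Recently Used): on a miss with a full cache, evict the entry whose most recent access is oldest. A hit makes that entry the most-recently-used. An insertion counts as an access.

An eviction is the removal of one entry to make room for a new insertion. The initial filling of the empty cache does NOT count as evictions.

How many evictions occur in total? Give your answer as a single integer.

LRU simulation (capacity=2):
  1. access lime: MISS. Cache (LRU->MRU): [lime]
  2. access berry: MISS. Cache (LRU->MRU): [lime berry]
  3. access grape: MISS, evict lime. Cache (LRU->MRU): [berry grape]
  4. access grape: HIT. Cache (LRU->MRU): [berry grape]
  5. access berry: HIT. Cache (LRU->MRU): [grape berry]
  6. access berry: HIT. Cache (LRU->MRU): [grape berry]
  7. access lime: MISS, evict grape. Cache (LRU->MRU): [berry lime]
  8. access grape: MISS, evict berry. Cache (LRU->MRU): [lime grape]
  9. access berry: MISS, evict lime. Cache (LRU->MRU): [grape berry]
Total: 3 hits, 6 misses, 4 evictions

Answer: 4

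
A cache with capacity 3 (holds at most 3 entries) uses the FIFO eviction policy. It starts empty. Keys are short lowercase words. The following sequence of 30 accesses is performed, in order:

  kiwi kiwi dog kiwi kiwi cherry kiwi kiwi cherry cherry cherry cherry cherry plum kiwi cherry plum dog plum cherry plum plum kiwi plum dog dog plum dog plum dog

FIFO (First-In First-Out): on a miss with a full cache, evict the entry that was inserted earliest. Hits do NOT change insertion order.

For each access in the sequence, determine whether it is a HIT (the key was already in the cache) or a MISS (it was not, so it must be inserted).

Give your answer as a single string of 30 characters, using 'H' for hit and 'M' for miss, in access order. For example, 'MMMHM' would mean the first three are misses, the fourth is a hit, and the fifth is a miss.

Answer: MHMHHMHHHHHHHMMHHMHMMHMHMHHHHH

Derivation:
FIFO simulation (capacity=3):
  1. access kiwi: MISS. Cache (old->new): [kiwi]
  2. access kiwi: HIT. Cache (old->new): [kiwi]
  3. access dog: MISS. Cache (old->new): [kiwi dog]
  4. access kiwi: HIT. Cache (old->new): [kiwi dog]
  5. access kiwi: HIT. Cache (old->new): [kiwi dog]
  6. access cherry: MISS. Cache (old->new): [kiwi dog cherry]
  7. access kiwi: HIT. Cache (old->new): [kiwi dog cherry]
  8. access kiwi: HIT. Cache (old->new): [kiwi dog cherry]
  9. access cherry: HIT. Cache (old->new): [kiwi dog cherry]
  10. access cherry: HIT. Cache (old->new): [kiwi dog cherry]
  11. access cherry: HIT. Cache (old->new): [kiwi dog cherry]
  12. access cherry: HIT. Cache (old->new): [kiwi dog cherry]
  13. access cherry: HIT. Cache (old->new): [kiwi dog cherry]
  14. access plum: MISS, evict kiwi. Cache (old->new): [dog cherry plum]
  15. access kiwi: MISS, evict dog. Cache (old->new): [cherry plum kiwi]
  16. access cherry: HIT. Cache (old->new): [cherry plum kiwi]
  17. access plum: HIT. Cache (old->new): [cherry plum kiwi]
  18. access dog: MISS, evict cherry. Cache (old->new): [plum kiwi dog]
  19. access plum: HIT. Cache (old->new): [plum kiwi dog]
  20. access cherry: MISS, evict plum. Cache (old->new): [kiwi dog cherry]
  21. access plum: MISS, evict kiwi. Cache (old->new): [dog cherry plum]
  22. access plum: HIT. Cache (old->new): [dog cherry plum]
  23. access kiwi: MISS, evict dog. Cache (old->new): [cherry plum kiwi]
  24. access plum: HIT. Cache (old->new): [cherry plum kiwi]
  25. access dog: MISS, evict cherry. Cache (old->new): [plum kiwi dog]
  26. access dog: HIT. Cache (old->new): [plum kiwi dog]
  27. access plum: HIT. Cache (old->new): [plum kiwi dog]
  28. access dog: HIT. Cache (old->new): [plum kiwi dog]
  29. access plum: HIT. Cache (old->new): [plum kiwi dog]
  30. access dog: HIT. Cache (old->new): [plum kiwi dog]
Total: 20 hits, 10 misses, 7 evictions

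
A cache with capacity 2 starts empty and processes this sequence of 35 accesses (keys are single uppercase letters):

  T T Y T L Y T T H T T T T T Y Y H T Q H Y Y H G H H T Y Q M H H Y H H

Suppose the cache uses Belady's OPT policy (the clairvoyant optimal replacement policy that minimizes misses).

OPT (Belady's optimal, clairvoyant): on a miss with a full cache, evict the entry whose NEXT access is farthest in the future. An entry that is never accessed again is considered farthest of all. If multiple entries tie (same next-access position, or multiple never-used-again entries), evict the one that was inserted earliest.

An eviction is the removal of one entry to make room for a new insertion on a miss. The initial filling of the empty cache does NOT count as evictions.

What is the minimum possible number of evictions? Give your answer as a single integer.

OPT (Belady) simulation (capacity=2):
  1. access T: MISS. Cache: [T]
  2. access T: HIT. Next use of T: step 4. Cache: [T]
  3. access Y: MISS. Cache: [T Y]
  4. access T: HIT. Next use of T: step 7. Cache: [T Y]
  5. access L: MISS, evict T (next use: step 7). Cache: [Y L]
  6. access Y: HIT. Next use of Y: step 15. Cache: [Y L]
  7. access T: MISS, evict L (next use: never). Cache: [Y T]
  8. access T: HIT. Next use of T: step 10. Cache: [Y T]
  9. access H: MISS, evict Y (next use: step 15). Cache: [T H]
  10. access T: HIT. Next use of T: step 11. Cache: [T H]
  11. access T: HIT. Next use of T: step 12. Cache: [T H]
  12. access T: HIT. Next use of T: step 13. Cache: [T H]
  13. access T: HIT. Next use of T: step 14. Cache: [T H]
  14. access T: HIT. Next use of T: step 18. Cache: [T H]
  15. access Y: MISS, evict T (next use: step 18). Cache: [H Y]
  16. access Y: HIT. Next use of Y: step 21. Cache: [H Y]
  17. access H: HIT. Next use of H: step 20. Cache: [H Y]
  18. access T: MISS, evict Y (next use: step 21). Cache: [H T]
  19. access Q: MISS, evict T (next use: step 27). Cache: [H Q]
  20. access H: HIT. Next use of H: step 23. Cache: [H Q]
  21. access Y: MISS, evict Q (next use: step 29). Cache: [H Y]
  22. access Y: HIT. Next use of Y: step 28. Cache: [H Y]
  23. access H: HIT. Next use of H: step 25. Cache: [H Y]
  24. access G: MISS, evict Y (next use: step 28). Cache: [H G]
  25. access H: HIT. Next use of H: step 26. Cache: [H G]
  26. access H: HIT. Next use of H: step 31. Cache: [H G]
  27. access T: MISS, evict G (next use: never). Cache: [H T]
  28. access Y: MISS, evict T (next use: never). Cache: [H Y]
  29. access Q: MISS, evict Y (next use: step 33). Cache: [H Q]
  30. access M: MISS, evict Q (next use: never). Cache: [H M]
  31. access H: HIT. Next use of H: step 32. Cache: [H M]
  32. access H: HIT. Next use of H: step 34. Cache: [H M]
  33. access Y: MISS, evict M (next use: never). Cache: [H Y]
  34. access H: HIT. Next use of H: step 35. Cache: [H Y]
  35. access H: HIT. Next use of H: never. Cache: [H Y]
Total: 20 hits, 15 misses, 13 evictions

Answer: 13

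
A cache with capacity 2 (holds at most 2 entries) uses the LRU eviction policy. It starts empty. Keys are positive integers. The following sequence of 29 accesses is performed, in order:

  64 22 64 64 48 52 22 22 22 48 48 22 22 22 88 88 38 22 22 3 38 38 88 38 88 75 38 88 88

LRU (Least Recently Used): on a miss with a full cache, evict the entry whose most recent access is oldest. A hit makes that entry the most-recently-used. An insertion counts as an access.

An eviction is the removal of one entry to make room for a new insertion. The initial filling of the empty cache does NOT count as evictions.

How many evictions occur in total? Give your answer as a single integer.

Answer: 13

Derivation:
LRU simulation (capacity=2):
  1. access 64: MISS. Cache (LRU->MRU): [64]
  2. access 22: MISS. Cache (LRU->MRU): [64 22]
  3. access 64: HIT. Cache (LRU->MRU): [22 64]
  4. access 64: HIT. Cache (LRU->MRU): [22 64]
  5. access 48: MISS, evict 22. Cache (LRU->MRU): [64 48]
  6. access 52: MISS, evict 64. Cache (LRU->MRU): [48 52]
  7. access 22: MISS, evict 48. Cache (LRU->MRU): [52 22]
  8. access 22: HIT. Cache (LRU->MRU): [52 22]
  9. access 22: HIT. Cache (LRU->MRU): [52 22]
  10. access 48: MISS, evict 52. Cache (LRU->MRU): [22 48]
  11. access 48: HIT. Cache (LRU->MRU): [22 48]
  12. access 22: HIT. Cache (LRU->MRU): [48 22]
  13. access 22: HIT. Cache (LRU->MRU): [48 22]
  14. access 22: HIT. Cache (LRU->MRU): [48 22]
  15. access 88: MISS, evict 48. Cache (LRU->MRU): [22 88]
  16. access 88: HIT. Cache (LRU->MRU): [22 88]
  17. access 38: MISS, evict 22. Cache (LRU->MRU): [88 38]
  18. access 22: MISS, evict 88. Cache (LRU->MRU): [38 22]
  19. access 22: HIT. Cache (LRU->MRU): [38 22]
  20. access 3: MISS, evict 38. Cache (LRU->MRU): [22 3]
  21. access 38: MISS, evict 22. Cache (LRU->MRU): [3 38]
  22. access 38: HIT. Cache (LRU->MRU): [3 38]
  23. access 88: MISS, evict 3. Cache (LRU->MRU): [38 88]
  24. access 38: HIT. Cache (LRU->MRU): [88 38]
  25. access 88: HIT. Cache (LRU->MRU): [38 88]
  26. access 75: MISS, evict 38. Cache (LRU->MRU): [88 75]
  27. access 38: MISS, evict 88. Cache (LRU->MRU): [75 38]
  28. access 88: MISS, evict 75. Cache (LRU->MRU): [38 88]
  29. access 88: HIT. Cache (LRU->MRU): [38 88]
Total: 14 hits, 15 misses, 13 evictions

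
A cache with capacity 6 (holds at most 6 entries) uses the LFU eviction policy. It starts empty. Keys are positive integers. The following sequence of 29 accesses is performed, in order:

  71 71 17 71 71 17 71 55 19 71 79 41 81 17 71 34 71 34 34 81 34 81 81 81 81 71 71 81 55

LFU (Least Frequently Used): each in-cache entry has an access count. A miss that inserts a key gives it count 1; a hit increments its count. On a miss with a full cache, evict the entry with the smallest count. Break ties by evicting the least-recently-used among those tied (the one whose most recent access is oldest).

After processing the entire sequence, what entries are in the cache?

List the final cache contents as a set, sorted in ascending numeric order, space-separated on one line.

LFU simulation (capacity=6):
  1. access 71: MISS. Cache: [71(c=1)]
  2. access 71: HIT, count now 2. Cache: [71(c=2)]
  3. access 17: MISS. Cache: [17(c=1) 71(c=2)]
  4. access 71: HIT, count now 3. Cache: [17(c=1) 71(c=3)]
  5. access 71: HIT, count now 4. Cache: [17(c=1) 71(c=4)]
  6. access 17: HIT, count now 2. Cache: [17(c=2) 71(c=4)]
  7. access 71: HIT, count now 5. Cache: [17(c=2) 71(c=5)]
  8. access 55: MISS. Cache: [55(c=1) 17(c=2) 71(c=5)]
  9. access 19: MISS. Cache: [55(c=1) 19(c=1) 17(c=2) 71(c=5)]
  10. access 71: HIT, count now 6. Cache: [55(c=1) 19(c=1) 17(c=2) 71(c=6)]
  11. access 79: MISS. Cache: [55(c=1) 19(c=1) 79(c=1) 17(c=2) 71(c=6)]
  12. access 41: MISS. Cache: [55(c=1) 19(c=1) 79(c=1) 41(c=1) 17(c=2) 71(c=6)]
  13. access 81: MISS, evict 55(c=1). Cache: [19(c=1) 79(c=1) 41(c=1) 81(c=1) 17(c=2) 71(c=6)]
  14. access 17: HIT, count now 3. Cache: [19(c=1) 79(c=1) 41(c=1) 81(c=1) 17(c=3) 71(c=6)]
  15. access 71: HIT, count now 7. Cache: [19(c=1) 79(c=1) 41(c=1) 81(c=1) 17(c=3) 71(c=7)]
  16. access 34: MISS, evict 19(c=1). Cache: [79(c=1) 41(c=1) 81(c=1) 34(c=1) 17(c=3) 71(c=7)]
  17. access 71: HIT, count now 8. Cache: [79(c=1) 41(c=1) 81(c=1) 34(c=1) 17(c=3) 71(c=8)]
  18. access 34: HIT, count now 2. Cache: [79(c=1) 41(c=1) 81(c=1) 34(c=2) 17(c=3) 71(c=8)]
  19. access 34: HIT, count now 3. Cache: [79(c=1) 41(c=1) 81(c=1) 17(c=3) 34(c=3) 71(c=8)]
  20. access 81: HIT, count now 2. Cache: [79(c=1) 41(c=1) 81(c=2) 17(c=3) 34(c=3) 71(c=8)]
  21. access 34: HIT, count now 4. Cache: [79(c=1) 41(c=1) 81(c=2) 17(c=3) 34(c=4) 71(c=8)]
  22. access 81: HIT, count now 3. Cache: [79(c=1) 41(c=1) 17(c=3) 81(c=3) 34(c=4) 71(c=8)]
  23. access 81: HIT, count now 4. Cache: [79(c=1) 41(c=1) 17(c=3) 34(c=4) 81(c=4) 71(c=8)]
  24. access 81: HIT, count now 5. Cache: [79(c=1) 41(c=1) 17(c=3) 34(c=4) 81(c=5) 71(c=8)]
  25. access 81: HIT, count now 6. Cache: [79(c=1) 41(c=1) 17(c=3) 34(c=4) 81(c=6) 71(c=8)]
  26. access 71: HIT, count now 9. Cache: [79(c=1) 41(c=1) 17(c=3) 34(c=4) 81(c=6) 71(c=9)]
  27. access 71: HIT, count now 10. Cache: [79(c=1) 41(c=1) 17(c=3) 34(c=4) 81(c=6) 71(c=10)]
  28. access 81: HIT, count now 7. Cache: [79(c=1) 41(c=1) 17(c=3) 34(c=4) 81(c=7) 71(c=10)]
  29. access 55: MISS, evict 79(c=1). Cache: [41(c=1) 55(c=1) 17(c=3) 34(c=4) 81(c=7) 71(c=10)]
Total: 20 hits, 9 misses, 3 evictions

Answer: 17 34 41 55 71 81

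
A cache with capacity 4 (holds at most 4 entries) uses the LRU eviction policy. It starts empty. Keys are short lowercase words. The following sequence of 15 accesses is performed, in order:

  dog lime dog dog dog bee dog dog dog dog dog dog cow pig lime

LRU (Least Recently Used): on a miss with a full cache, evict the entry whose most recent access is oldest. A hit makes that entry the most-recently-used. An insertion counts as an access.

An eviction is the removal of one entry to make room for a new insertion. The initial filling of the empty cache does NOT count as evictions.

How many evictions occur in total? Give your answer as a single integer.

Answer: 2

Derivation:
LRU simulation (capacity=4):
  1. access dog: MISS. Cache (LRU->MRU): [dog]
  2. access lime: MISS. Cache (LRU->MRU): [dog lime]
  3. access dog: HIT. Cache (LRU->MRU): [lime dog]
  4. access dog: HIT. Cache (LRU->MRU): [lime dog]
  5. access dog: HIT. Cache (LRU->MRU): [lime dog]
  6. access bee: MISS. Cache (LRU->MRU): [lime dog bee]
  7. access dog: HIT. Cache (LRU->MRU): [lime bee dog]
  8. access dog: HIT. Cache (LRU->MRU): [lime bee dog]
  9. access dog: HIT. Cache (LRU->MRU): [lime bee dog]
  10. access dog: HIT. Cache (LRU->MRU): [lime bee dog]
  11. access dog: HIT. Cache (LRU->MRU): [lime bee dog]
  12. access dog: HIT. Cache (LRU->MRU): [lime bee dog]
  13. access cow: MISS. Cache (LRU->MRU): [lime bee dog cow]
  14. access pig: MISS, evict lime. Cache (LRU->MRU): [bee dog cow pig]
  15. access lime: MISS, evict bee. Cache (LRU->MRU): [dog cow pig lime]
Total: 9 hits, 6 misses, 2 evictions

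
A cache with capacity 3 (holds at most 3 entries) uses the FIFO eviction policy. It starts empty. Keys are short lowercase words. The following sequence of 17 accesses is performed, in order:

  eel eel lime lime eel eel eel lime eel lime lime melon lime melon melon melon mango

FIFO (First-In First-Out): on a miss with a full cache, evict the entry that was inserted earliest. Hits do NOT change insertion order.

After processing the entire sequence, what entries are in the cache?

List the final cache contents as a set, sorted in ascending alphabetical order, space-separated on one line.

Answer: lime mango melon

Derivation:
FIFO simulation (capacity=3):
  1. access eel: MISS. Cache (old->new): [eel]
  2. access eel: HIT. Cache (old->new): [eel]
  3. access lime: MISS. Cache (old->new): [eel lime]
  4. access lime: HIT. Cache (old->new): [eel lime]
  5. access eel: HIT. Cache (old->new): [eel lime]
  6. access eel: HIT. Cache (old->new): [eel lime]
  7. access eel: HIT. Cache (old->new): [eel lime]
  8. access lime: HIT. Cache (old->new): [eel lime]
  9. access eel: HIT. Cache (old->new): [eel lime]
  10. access lime: HIT. Cache (old->new): [eel lime]
  11. access lime: HIT. Cache (old->new): [eel lime]
  12. access melon: MISS. Cache (old->new): [eel lime melon]
  13. access lime: HIT. Cache (old->new): [eel lime melon]
  14. access melon: HIT. Cache (old->new): [eel lime melon]
  15. access melon: HIT. Cache (old->new): [eel lime melon]
  16. access melon: HIT. Cache (old->new): [eel lime melon]
  17. access mango: MISS, evict eel. Cache (old->new): [lime melon mango]
Total: 13 hits, 4 misses, 1 evictions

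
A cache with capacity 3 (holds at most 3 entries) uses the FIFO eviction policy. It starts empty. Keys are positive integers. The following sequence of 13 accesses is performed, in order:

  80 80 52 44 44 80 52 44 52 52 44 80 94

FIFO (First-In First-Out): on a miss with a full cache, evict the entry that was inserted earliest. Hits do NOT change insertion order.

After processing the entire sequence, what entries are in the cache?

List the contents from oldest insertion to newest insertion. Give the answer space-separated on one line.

FIFO simulation (capacity=3):
  1. access 80: MISS. Cache (old->new): [80]
  2. access 80: HIT. Cache (old->new): [80]
  3. access 52: MISS. Cache (old->new): [80 52]
  4. access 44: MISS. Cache (old->new): [80 52 44]
  5. access 44: HIT. Cache (old->new): [80 52 44]
  6. access 80: HIT. Cache (old->new): [80 52 44]
  7. access 52: HIT. Cache (old->new): [80 52 44]
  8. access 44: HIT. Cache (old->new): [80 52 44]
  9. access 52: HIT. Cache (old->new): [80 52 44]
  10. access 52: HIT. Cache (old->new): [80 52 44]
  11. access 44: HIT. Cache (old->new): [80 52 44]
  12. access 80: HIT. Cache (old->new): [80 52 44]
  13. access 94: MISS, evict 80. Cache (old->new): [52 44 94]
Total: 9 hits, 4 misses, 1 evictions

Answer: 52 44 94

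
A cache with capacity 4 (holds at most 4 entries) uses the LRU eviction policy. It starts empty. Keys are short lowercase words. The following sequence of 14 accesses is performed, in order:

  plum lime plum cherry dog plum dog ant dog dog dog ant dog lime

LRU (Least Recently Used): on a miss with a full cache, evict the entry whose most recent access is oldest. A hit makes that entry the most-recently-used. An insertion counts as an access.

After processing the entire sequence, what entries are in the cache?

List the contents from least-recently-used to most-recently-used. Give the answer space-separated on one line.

Answer: plum ant dog lime

Derivation:
LRU simulation (capacity=4):
  1. access plum: MISS. Cache (LRU->MRU): [plum]
  2. access lime: MISS. Cache (LRU->MRU): [plum lime]
  3. access plum: HIT. Cache (LRU->MRU): [lime plum]
  4. access cherry: MISS. Cache (LRU->MRU): [lime plum cherry]
  5. access dog: MISS. Cache (LRU->MRU): [lime plum cherry dog]
  6. access plum: HIT. Cache (LRU->MRU): [lime cherry dog plum]
  7. access dog: HIT. Cache (LRU->MRU): [lime cherry plum dog]
  8. access ant: MISS, evict lime. Cache (LRU->MRU): [cherry plum dog ant]
  9. access dog: HIT. Cache (LRU->MRU): [cherry plum ant dog]
  10. access dog: HIT. Cache (LRU->MRU): [cherry plum ant dog]
  11. access dog: HIT. Cache (LRU->MRU): [cherry plum ant dog]
  12. access ant: HIT. Cache (LRU->MRU): [cherry plum dog ant]
  13. access dog: HIT. Cache (LRU->MRU): [cherry plum ant dog]
  14. access lime: MISS, evict cherry. Cache (LRU->MRU): [plum ant dog lime]
Total: 8 hits, 6 misses, 2 evictions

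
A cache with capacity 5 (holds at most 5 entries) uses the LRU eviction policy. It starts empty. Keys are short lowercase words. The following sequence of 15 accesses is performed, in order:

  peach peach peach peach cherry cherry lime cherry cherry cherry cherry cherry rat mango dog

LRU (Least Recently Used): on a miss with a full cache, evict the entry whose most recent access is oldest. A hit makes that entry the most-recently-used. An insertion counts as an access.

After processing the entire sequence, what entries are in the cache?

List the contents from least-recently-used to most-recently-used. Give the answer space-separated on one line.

Answer: lime cherry rat mango dog

Derivation:
LRU simulation (capacity=5):
  1. access peach: MISS. Cache (LRU->MRU): [peach]
  2. access peach: HIT. Cache (LRU->MRU): [peach]
  3. access peach: HIT. Cache (LRU->MRU): [peach]
  4. access peach: HIT. Cache (LRU->MRU): [peach]
  5. access cherry: MISS. Cache (LRU->MRU): [peach cherry]
  6. access cherry: HIT. Cache (LRU->MRU): [peach cherry]
  7. access lime: MISS. Cache (LRU->MRU): [peach cherry lime]
  8. access cherry: HIT. Cache (LRU->MRU): [peach lime cherry]
  9. access cherry: HIT. Cache (LRU->MRU): [peach lime cherry]
  10. access cherry: HIT. Cache (LRU->MRU): [peach lime cherry]
  11. access cherry: HIT. Cache (LRU->MRU): [peach lime cherry]
  12. access cherry: HIT. Cache (LRU->MRU): [peach lime cherry]
  13. access rat: MISS. Cache (LRU->MRU): [peach lime cherry rat]
  14. access mango: MISS. Cache (LRU->MRU): [peach lime cherry rat mango]
  15. access dog: MISS, evict peach. Cache (LRU->MRU): [lime cherry rat mango dog]
Total: 9 hits, 6 misses, 1 evictions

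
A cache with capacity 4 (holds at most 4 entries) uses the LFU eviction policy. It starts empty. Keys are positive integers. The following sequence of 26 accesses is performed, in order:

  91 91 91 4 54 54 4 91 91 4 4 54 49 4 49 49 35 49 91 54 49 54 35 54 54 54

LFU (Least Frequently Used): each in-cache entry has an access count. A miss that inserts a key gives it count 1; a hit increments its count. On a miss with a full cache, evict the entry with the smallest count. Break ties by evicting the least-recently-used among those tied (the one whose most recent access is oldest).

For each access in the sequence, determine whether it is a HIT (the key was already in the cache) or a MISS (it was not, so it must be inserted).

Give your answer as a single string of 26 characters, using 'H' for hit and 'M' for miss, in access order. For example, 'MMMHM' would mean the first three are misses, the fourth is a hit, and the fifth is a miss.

LFU simulation (capacity=4):
  1. access 91: MISS. Cache: [91(c=1)]
  2. access 91: HIT, count now 2. Cache: [91(c=2)]
  3. access 91: HIT, count now 3. Cache: [91(c=3)]
  4. access 4: MISS. Cache: [4(c=1) 91(c=3)]
  5. access 54: MISS. Cache: [4(c=1) 54(c=1) 91(c=3)]
  6. access 54: HIT, count now 2. Cache: [4(c=1) 54(c=2) 91(c=3)]
  7. access 4: HIT, count now 2. Cache: [54(c=2) 4(c=2) 91(c=3)]
  8. access 91: HIT, count now 4. Cache: [54(c=2) 4(c=2) 91(c=4)]
  9. access 91: HIT, count now 5. Cache: [54(c=2) 4(c=2) 91(c=5)]
  10. access 4: HIT, count now 3. Cache: [54(c=2) 4(c=3) 91(c=5)]
  11. access 4: HIT, count now 4. Cache: [54(c=2) 4(c=4) 91(c=5)]
  12. access 54: HIT, count now 3. Cache: [54(c=3) 4(c=4) 91(c=5)]
  13. access 49: MISS. Cache: [49(c=1) 54(c=3) 4(c=4) 91(c=5)]
  14. access 4: HIT, count now 5. Cache: [49(c=1) 54(c=3) 91(c=5) 4(c=5)]
  15. access 49: HIT, count now 2. Cache: [49(c=2) 54(c=3) 91(c=5) 4(c=5)]
  16. access 49: HIT, count now 3. Cache: [54(c=3) 49(c=3) 91(c=5) 4(c=5)]
  17. access 35: MISS, evict 54(c=3). Cache: [35(c=1) 49(c=3) 91(c=5) 4(c=5)]
  18. access 49: HIT, count now 4. Cache: [35(c=1) 49(c=4) 91(c=5) 4(c=5)]
  19. access 91: HIT, count now 6. Cache: [35(c=1) 49(c=4) 4(c=5) 91(c=6)]
  20. access 54: MISS, evict 35(c=1). Cache: [54(c=1) 49(c=4) 4(c=5) 91(c=6)]
  21. access 49: HIT, count now 5. Cache: [54(c=1) 4(c=5) 49(c=5) 91(c=6)]
  22. access 54: HIT, count now 2. Cache: [54(c=2) 4(c=5) 49(c=5) 91(c=6)]
  23. access 35: MISS, evict 54(c=2). Cache: [35(c=1) 4(c=5) 49(c=5) 91(c=6)]
  24. access 54: MISS, evict 35(c=1). Cache: [54(c=1) 4(c=5) 49(c=5) 91(c=6)]
  25. access 54: HIT, count now 2. Cache: [54(c=2) 4(c=5) 49(c=5) 91(c=6)]
  26. access 54: HIT, count now 3. Cache: [54(c=3) 4(c=5) 49(c=5) 91(c=6)]
Total: 18 hits, 8 misses, 4 evictions

Answer: MHHMMHHHHHHHMHHHMHHMHHMMHH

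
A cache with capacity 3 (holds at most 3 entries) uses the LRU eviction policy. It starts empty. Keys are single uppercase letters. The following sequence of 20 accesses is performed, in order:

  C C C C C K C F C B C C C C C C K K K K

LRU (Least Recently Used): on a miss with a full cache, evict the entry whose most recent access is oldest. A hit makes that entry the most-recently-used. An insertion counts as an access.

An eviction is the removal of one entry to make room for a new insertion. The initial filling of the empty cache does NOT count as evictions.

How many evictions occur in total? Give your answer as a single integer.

LRU simulation (capacity=3):
  1. access C: MISS. Cache (LRU->MRU): [C]
  2. access C: HIT. Cache (LRU->MRU): [C]
  3. access C: HIT. Cache (LRU->MRU): [C]
  4. access C: HIT. Cache (LRU->MRU): [C]
  5. access C: HIT. Cache (LRU->MRU): [C]
  6. access K: MISS. Cache (LRU->MRU): [C K]
  7. access C: HIT. Cache (LRU->MRU): [K C]
  8. access F: MISS. Cache (LRU->MRU): [K C F]
  9. access C: HIT. Cache (LRU->MRU): [K F C]
  10. access B: MISS, evict K. Cache (LRU->MRU): [F C B]
  11. access C: HIT. Cache (LRU->MRU): [F B C]
  12. access C: HIT. Cache (LRU->MRU): [F B C]
  13. access C: HIT. Cache (LRU->MRU): [F B C]
  14. access C: HIT. Cache (LRU->MRU): [F B C]
  15. access C: HIT. Cache (LRU->MRU): [F B C]
  16. access C: HIT. Cache (LRU->MRU): [F B C]
  17. access K: MISS, evict F. Cache (LRU->MRU): [B C K]
  18. access K: HIT. Cache (LRU->MRU): [B C K]
  19. access K: HIT. Cache (LRU->MRU): [B C K]
  20. access K: HIT. Cache (LRU->MRU): [B C K]
Total: 15 hits, 5 misses, 2 evictions

Answer: 2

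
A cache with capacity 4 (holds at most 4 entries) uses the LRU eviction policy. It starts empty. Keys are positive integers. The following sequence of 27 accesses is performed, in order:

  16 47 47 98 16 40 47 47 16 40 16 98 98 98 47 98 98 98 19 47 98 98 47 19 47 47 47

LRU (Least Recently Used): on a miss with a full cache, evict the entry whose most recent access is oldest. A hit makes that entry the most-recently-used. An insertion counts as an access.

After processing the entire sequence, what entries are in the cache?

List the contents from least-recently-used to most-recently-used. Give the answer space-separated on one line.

Answer: 16 98 19 47

Derivation:
LRU simulation (capacity=4):
  1. access 16: MISS. Cache (LRU->MRU): [16]
  2. access 47: MISS. Cache (LRU->MRU): [16 47]
  3. access 47: HIT. Cache (LRU->MRU): [16 47]
  4. access 98: MISS. Cache (LRU->MRU): [16 47 98]
  5. access 16: HIT. Cache (LRU->MRU): [47 98 16]
  6. access 40: MISS. Cache (LRU->MRU): [47 98 16 40]
  7. access 47: HIT. Cache (LRU->MRU): [98 16 40 47]
  8. access 47: HIT. Cache (LRU->MRU): [98 16 40 47]
  9. access 16: HIT. Cache (LRU->MRU): [98 40 47 16]
  10. access 40: HIT. Cache (LRU->MRU): [98 47 16 40]
  11. access 16: HIT. Cache (LRU->MRU): [98 47 40 16]
  12. access 98: HIT. Cache (LRU->MRU): [47 40 16 98]
  13. access 98: HIT. Cache (LRU->MRU): [47 40 16 98]
  14. access 98: HIT. Cache (LRU->MRU): [47 40 16 98]
  15. access 47: HIT. Cache (LRU->MRU): [40 16 98 47]
  16. access 98: HIT. Cache (LRU->MRU): [40 16 47 98]
  17. access 98: HIT. Cache (LRU->MRU): [40 16 47 98]
  18. access 98: HIT. Cache (LRU->MRU): [40 16 47 98]
  19. access 19: MISS, evict 40. Cache (LRU->MRU): [16 47 98 19]
  20. access 47: HIT. Cache (LRU->MRU): [16 98 19 47]
  21. access 98: HIT. Cache (LRU->MRU): [16 19 47 98]
  22. access 98: HIT. Cache (LRU->MRU): [16 19 47 98]
  23. access 47: HIT. Cache (LRU->MRU): [16 19 98 47]
  24. access 19: HIT. Cache (LRU->MRU): [16 98 47 19]
  25. access 47: HIT. Cache (LRU->MRU): [16 98 19 47]
  26. access 47: HIT. Cache (LRU->MRU): [16 98 19 47]
  27. access 47: HIT. Cache (LRU->MRU): [16 98 19 47]
Total: 22 hits, 5 misses, 1 evictions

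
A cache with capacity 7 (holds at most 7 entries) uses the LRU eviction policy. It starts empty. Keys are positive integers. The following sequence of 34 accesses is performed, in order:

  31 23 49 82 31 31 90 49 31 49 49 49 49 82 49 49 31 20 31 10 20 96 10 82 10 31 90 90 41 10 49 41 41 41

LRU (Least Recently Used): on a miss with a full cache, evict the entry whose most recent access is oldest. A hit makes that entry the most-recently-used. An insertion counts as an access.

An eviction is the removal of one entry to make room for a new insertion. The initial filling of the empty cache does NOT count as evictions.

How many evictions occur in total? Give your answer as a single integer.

LRU simulation (capacity=7):
  1. access 31: MISS. Cache (LRU->MRU): [31]
  2. access 23: MISS. Cache (LRU->MRU): [31 23]
  3. access 49: MISS. Cache (LRU->MRU): [31 23 49]
  4. access 82: MISS. Cache (LRU->MRU): [31 23 49 82]
  5. access 31: HIT. Cache (LRU->MRU): [23 49 82 31]
  6. access 31: HIT. Cache (LRU->MRU): [23 49 82 31]
  7. access 90: MISS. Cache (LRU->MRU): [23 49 82 31 90]
  8. access 49: HIT. Cache (LRU->MRU): [23 82 31 90 49]
  9. access 31: HIT. Cache (LRU->MRU): [23 82 90 49 31]
  10. access 49: HIT. Cache (LRU->MRU): [23 82 90 31 49]
  11. access 49: HIT. Cache (LRU->MRU): [23 82 90 31 49]
  12. access 49: HIT. Cache (LRU->MRU): [23 82 90 31 49]
  13. access 49: HIT. Cache (LRU->MRU): [23 82 90 31 49]
  14. access 82: HIT. Cache (LRU->MRU): [23 90 31 49 82]
  15. access 49: HIT. Cache (LRU->MRU): [23 90 31 82 49]
  16. access 49: HIT. Cache (LRU->MRU): [23 90 31 82 49]
  17. access 31: HIT. Cache (LRU->MRU): [23 90 82 49 31]
  18. access 20: MISS. Cache (LRU->MRU): [23 90 82 49 31 20]
  19. access 31: HIT. Cache (LRU->MRU): [23 90 82 49 20 31]
  20. access 10: MISS. Cache (LRU->MRU): [23 90 82 49 20 31 10]
  21. access 20: HIT. Cache (LRU->MRU): [23 90 82 49 31 10 20]
  22. access 96: MISS, evict 23. Cache (LRU->MRU): [90 82 49 31 10 20 96]
  23. access 10: HIT. Cache (LRU->MRU): [90 82 49 31 20 96 10]
  24. access 82: HIT. Cache (LRU->MRU): [90 49 31 20 96 10 82]
  25. access 10: HIT. Cache (LRU->MRU): [90 49 31 20 96 82 10]
  26. access 31: HIT. Cache (LRU->MRU): [90 49 20 96 82 10 31]
  27. access 90: HIT. Cache (LRU->MRU): [49 20 96 82 10 31 90]
  28. access 90: HIT. Cache (LRU->MRU): [49 20 96 82 10 31 90]
  29. access 41: MISS, evict 49. Cache (LRU->MRU): [20 96 82 10 31 90 41]
  30. access 10: HIT. Cache (LRU->MRU): [20 96 82 31 90 41 10]
  31. access 49: MISS, evict 20. Cache (LRU->MRU): [96 82 31 90 41 10 49]
  32. access 41: HIT. Cache (LRU->MRU): [96 82 31 90 10 49 41]
  33. access 41: HIT. Cache (LRU->MRU): [96 82 31 90 10 49 41]
  34. access 41: HIT. Cache (LRU->MRU): [96 82 31 90 10 49 41]
Total: 24 hits, 10 misses, 3 evictions

Answer: 3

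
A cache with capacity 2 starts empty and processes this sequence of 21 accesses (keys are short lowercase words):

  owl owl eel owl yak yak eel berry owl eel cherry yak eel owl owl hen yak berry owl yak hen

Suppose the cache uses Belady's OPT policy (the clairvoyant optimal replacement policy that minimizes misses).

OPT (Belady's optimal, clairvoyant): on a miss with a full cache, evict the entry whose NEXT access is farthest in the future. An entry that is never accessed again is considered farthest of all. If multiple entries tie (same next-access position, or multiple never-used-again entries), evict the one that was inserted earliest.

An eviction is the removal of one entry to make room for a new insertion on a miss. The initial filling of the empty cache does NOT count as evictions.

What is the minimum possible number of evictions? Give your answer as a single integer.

OPT (Belady) simulation (capacity=2):
  1. access owl: MISS. Cache: [owl]
  2. access owl: HIT. Next use of owl: step 4. Cache: [owl]
  3. access eel: MISS. Cache: [owl eel]
  4. access owl: HIT. Next use of owl: step 9. Cache: [owl eel]
  5. access yak: MISS, evict owl (next use: step 9). Cache: [eel yak]
  6. access yak: HIT. Next use of yak: step 12. Cache: [eel yak]
  7. access eel: HIT. Next use of eel: step 10. Cache: [eel yak]
  8. access berry: MISS, evict yak (next use: step 12). Cache: [eel berry]
  9. access owl: MISS, evict berry (next use: step 18). Cache: [eel owl]
  10. access eel: HIT. Next use of eel: step 13. Cache: [eel owl]
  11. access cherry: MISS, evict owl (next use: step 14). Cache: [eel cherry]
  12. access yak: MISS, evict cherry (next use: never). Cache: [eel yak]
  13. access eel: HIT. Next use of eel: never. Cache: [eel yak]
  14. access owl: MISS, evict eel (next use: never). Cache: [yak owl]
  15. access owl: HIT. Next use of owl: step 19. Cache: [yak owl]
  16. access hen: MISS, evict owl (next use: step 19). Cache: [yak hen]
  17. access yak: HIT. Next use of yak: step 20. Cache: [yak hen]
  18. access berry: MISS, evict hen (next use: step 21). Cache: [yak berry]
  19. access owl: MISS, evict berry (next use: never). Cache: [yak owl]
  20. access yak: HIT. Next use of yak: never. Cache: [yak owl]
  21. access hen: MISS, evict yak (next use: never). Cache: [owl hen]
Total: 9 hits, 12 misses, 10 evictions

Answer: 10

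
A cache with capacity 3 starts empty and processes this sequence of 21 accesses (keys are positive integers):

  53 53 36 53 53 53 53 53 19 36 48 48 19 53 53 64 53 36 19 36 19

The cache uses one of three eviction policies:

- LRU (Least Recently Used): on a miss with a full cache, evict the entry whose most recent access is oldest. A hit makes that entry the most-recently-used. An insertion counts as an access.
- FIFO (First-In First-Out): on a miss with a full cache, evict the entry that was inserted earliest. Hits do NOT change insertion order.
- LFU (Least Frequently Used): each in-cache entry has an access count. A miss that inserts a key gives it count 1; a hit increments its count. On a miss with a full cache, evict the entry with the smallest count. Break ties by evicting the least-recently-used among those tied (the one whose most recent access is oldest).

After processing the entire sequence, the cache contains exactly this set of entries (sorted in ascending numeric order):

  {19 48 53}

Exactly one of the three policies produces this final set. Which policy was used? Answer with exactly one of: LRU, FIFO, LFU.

Answer: LFU

Derivation:
Simulating under each policy and comparing final sets:
  LRU: final set = {19 36 53} -> differs
  FIFO: final set = {19 36 64} -> differs
  LFU: final set = {19 48 53} -> MATCHES target
Only LFU produces the target set.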